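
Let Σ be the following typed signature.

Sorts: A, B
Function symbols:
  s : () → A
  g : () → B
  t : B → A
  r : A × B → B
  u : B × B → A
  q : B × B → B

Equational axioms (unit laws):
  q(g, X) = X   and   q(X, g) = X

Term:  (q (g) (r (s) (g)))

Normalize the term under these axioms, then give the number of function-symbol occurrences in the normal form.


size = 3

1. (q (g) (r (s) (g)))  →  (r (s) (g))
normal form: (r (s) (g))


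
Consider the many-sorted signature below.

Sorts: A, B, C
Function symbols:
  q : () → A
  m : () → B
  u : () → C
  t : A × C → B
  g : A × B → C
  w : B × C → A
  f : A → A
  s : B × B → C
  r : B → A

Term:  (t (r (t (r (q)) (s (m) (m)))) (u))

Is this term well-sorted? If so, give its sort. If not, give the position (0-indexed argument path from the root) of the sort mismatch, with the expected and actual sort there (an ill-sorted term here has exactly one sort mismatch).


        (q) : A
      (r (q)) : ✗ arg 0 at [0, 0, 0, 0] has sort A, expected B
        (m) : B
        (m) : B
      (s (m) (m)) : C
  (u) : C

ill-sorted at position [0, 0, 0, 0]: expected B, got A


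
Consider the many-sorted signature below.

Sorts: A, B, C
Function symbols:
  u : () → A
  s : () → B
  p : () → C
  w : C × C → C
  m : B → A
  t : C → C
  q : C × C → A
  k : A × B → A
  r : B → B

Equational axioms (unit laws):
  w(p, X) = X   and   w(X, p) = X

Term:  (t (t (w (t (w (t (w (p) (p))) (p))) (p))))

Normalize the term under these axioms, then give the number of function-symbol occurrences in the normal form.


size = 5

1. (t (t (w (t (w (t (w (p) (p))) (p))) (p))))  →  (t (t (t (w (t (w (p) (p))) (p)))))
2. (t (t (t (w (t (w (p) (p))) (p)))))  →  (t (t (t (t (w (p) (p))))))
3. (t (t (t (t (w (p) (p))))))  →  (t (t (t (t (p)))))
normal form: (t (t (t (t (p)))))


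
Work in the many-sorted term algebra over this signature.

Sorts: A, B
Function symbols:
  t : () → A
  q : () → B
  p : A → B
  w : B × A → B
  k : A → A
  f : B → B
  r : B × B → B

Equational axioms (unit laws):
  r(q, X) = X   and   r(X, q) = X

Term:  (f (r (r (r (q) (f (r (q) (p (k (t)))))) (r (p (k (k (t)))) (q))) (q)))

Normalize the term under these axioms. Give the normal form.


1. (f (r (r (r (q) (f (r (q) (p (k (t)))))) (r (p (k (k (t)))) (q))) (q)))  →  (f (r (r (q) (f (r (q) (p (k (t)))))) (r (p (k (k (t)))) (q))))
2. (f (r (r (q) (f (r (q) (p (k (t)))))) (r (p (k (k (t)))) (q))))  →  (f (r (f (r (q) (p (k (t))))) (r (p (k (k (t)))) (q))))
3. (f (r (f (r (q) (p (k (t))))) (r (p (k (k (t)))) (q))))  →  (f (r (f (p (k (t)))) (r (p (k (k (t)))) (q))))
4. (f (r (f (p (k (t)))) (r (p (k (k (t)))) (q))))  →  (f (r (f (p (k (t)))) (p (k (k (t))))))

normal form = (f (r (f (p (k (t)))) (p (k (k (t))))))


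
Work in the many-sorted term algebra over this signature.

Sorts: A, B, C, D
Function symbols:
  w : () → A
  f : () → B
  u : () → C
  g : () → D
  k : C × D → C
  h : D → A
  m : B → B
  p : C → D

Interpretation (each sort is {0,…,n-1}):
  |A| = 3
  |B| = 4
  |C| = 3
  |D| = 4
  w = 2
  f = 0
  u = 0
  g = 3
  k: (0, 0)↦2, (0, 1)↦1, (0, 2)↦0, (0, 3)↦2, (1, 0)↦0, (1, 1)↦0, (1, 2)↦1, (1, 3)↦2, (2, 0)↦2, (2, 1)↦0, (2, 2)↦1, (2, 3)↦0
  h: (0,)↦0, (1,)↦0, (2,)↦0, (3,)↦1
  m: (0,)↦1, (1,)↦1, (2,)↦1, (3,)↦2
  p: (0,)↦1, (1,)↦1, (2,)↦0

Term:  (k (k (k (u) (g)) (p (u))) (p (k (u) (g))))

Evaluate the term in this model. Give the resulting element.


value = 2

  u = 0
  g = 3
  (k (u) (g)) = k(0, 3) = 2
  u = 0
  (p (u)) = p(0,) = 1
  (k (k (u) (g)) (p (u))) = k(2, 1) = 0
  u = 0
  g = 3
  (k (u) (g)) = k(0, 3) = 2
  (p (k (u) (g))) = p(2,) = 0
  (k (k (k (u) (g)) (p (u))) (p (k (u) (g)))) = k(0, 0) = 2


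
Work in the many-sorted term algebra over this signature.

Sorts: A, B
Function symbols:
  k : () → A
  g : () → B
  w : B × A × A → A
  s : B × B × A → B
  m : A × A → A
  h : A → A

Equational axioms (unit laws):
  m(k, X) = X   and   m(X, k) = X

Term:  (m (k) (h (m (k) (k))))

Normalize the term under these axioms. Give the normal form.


normal form = (h (k))

1. (m (k) (h (m (k) (k))))  →  (h (m (k) (k)))
2. (h (m (k) (k)))  →  (h (k))


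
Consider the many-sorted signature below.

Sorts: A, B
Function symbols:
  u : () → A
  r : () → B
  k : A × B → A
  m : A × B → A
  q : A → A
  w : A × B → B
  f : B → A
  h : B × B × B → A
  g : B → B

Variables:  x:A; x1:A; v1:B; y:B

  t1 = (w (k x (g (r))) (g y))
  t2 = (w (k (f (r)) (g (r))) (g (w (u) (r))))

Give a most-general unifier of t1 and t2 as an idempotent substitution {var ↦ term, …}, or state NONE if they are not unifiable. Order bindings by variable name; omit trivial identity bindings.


{x ↦ (f (r)), y ↦ (w (u) (r))}


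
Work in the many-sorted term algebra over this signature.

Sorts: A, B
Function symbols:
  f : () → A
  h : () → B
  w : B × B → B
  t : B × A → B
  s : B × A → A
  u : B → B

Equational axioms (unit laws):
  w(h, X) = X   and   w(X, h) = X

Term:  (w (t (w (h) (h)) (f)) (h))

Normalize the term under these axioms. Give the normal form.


1. (w (t (w (h) (h)) (f)) (h))  →  (t (w (h) (h)) (f))
2. (t (w (h) (h)) (f))  →  (t (h) (f))

normal form = (t (h) (f))


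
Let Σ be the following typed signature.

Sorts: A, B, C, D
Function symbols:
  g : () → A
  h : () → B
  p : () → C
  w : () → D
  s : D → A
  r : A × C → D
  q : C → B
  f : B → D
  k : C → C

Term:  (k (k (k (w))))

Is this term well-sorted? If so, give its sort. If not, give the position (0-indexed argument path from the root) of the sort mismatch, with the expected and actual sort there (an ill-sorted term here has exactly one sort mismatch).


ill-sorted at position [0, 0, 0]: expected C, got D

      (w) : D
    (k (w)) : ✗ arg 0 at [0, 0, 0] has sort D, expected C


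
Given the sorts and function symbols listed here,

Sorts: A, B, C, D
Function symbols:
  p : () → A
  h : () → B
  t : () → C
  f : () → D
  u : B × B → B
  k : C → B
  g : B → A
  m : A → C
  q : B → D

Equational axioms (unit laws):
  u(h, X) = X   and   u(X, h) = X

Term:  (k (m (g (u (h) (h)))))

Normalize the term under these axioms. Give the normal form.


normal form = (k (m (g (h))))

1. (k (m (g (u (h) (h)))))  →  (k (m (g (h))))


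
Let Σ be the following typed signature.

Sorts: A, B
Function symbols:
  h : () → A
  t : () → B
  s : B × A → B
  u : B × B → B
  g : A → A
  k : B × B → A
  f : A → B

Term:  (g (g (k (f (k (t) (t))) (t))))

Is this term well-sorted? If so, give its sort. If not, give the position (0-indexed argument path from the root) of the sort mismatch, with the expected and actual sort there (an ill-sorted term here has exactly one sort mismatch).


          (t) : B
          (t) : B
        (k (t) (t)) : A
      (f (k (t) (t))) : B
      (t) : B
    (k (f (k (t) (t))) (t)) : A
  (g (k (f (k (t) (t))) (t))) : A
(g (g (k (f (k (t) (t))) (t)))) : A

well-sorted; sort = A


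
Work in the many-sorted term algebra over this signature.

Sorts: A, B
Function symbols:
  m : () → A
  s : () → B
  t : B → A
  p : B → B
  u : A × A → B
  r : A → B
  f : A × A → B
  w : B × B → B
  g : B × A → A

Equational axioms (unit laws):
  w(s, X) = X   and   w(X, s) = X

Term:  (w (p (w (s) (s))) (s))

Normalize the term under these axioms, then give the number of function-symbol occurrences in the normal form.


size = 2

1. (w (p (w (s) (s))) (s))  →  (p (w (s) (s)))
2. (p (w (s) (s)))  →  (p (s))
normal form: (p (s))


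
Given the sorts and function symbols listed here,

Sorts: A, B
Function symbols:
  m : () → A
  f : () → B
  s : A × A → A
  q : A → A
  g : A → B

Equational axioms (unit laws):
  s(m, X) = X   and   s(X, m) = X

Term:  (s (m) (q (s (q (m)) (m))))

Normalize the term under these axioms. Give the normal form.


normal form = (q (q (m)))

1. (s (m) (q (s (q (m)) (m))))  →  (q (s (q (m)) (m)))
2. (q (s (q (m)) (m)))  →  (q (q (m)))


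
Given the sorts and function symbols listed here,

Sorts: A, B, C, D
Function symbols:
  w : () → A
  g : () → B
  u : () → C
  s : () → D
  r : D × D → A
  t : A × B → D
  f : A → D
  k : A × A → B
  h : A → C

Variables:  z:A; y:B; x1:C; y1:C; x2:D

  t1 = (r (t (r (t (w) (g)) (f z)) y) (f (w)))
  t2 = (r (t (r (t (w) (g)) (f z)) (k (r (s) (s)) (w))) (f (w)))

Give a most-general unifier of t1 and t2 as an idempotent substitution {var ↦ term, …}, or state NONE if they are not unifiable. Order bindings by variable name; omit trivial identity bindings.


{y ↦ (k (r (s) (s)) (w))}


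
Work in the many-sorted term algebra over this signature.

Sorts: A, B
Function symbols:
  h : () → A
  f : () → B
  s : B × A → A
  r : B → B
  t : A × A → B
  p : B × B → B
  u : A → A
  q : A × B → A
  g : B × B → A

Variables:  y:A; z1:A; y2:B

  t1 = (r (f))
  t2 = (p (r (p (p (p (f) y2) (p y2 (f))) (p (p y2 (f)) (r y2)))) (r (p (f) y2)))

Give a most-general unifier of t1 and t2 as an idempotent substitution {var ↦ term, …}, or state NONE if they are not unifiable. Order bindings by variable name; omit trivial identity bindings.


head clash or occurs-check failure — not unifiable

NONE (not unifiable)


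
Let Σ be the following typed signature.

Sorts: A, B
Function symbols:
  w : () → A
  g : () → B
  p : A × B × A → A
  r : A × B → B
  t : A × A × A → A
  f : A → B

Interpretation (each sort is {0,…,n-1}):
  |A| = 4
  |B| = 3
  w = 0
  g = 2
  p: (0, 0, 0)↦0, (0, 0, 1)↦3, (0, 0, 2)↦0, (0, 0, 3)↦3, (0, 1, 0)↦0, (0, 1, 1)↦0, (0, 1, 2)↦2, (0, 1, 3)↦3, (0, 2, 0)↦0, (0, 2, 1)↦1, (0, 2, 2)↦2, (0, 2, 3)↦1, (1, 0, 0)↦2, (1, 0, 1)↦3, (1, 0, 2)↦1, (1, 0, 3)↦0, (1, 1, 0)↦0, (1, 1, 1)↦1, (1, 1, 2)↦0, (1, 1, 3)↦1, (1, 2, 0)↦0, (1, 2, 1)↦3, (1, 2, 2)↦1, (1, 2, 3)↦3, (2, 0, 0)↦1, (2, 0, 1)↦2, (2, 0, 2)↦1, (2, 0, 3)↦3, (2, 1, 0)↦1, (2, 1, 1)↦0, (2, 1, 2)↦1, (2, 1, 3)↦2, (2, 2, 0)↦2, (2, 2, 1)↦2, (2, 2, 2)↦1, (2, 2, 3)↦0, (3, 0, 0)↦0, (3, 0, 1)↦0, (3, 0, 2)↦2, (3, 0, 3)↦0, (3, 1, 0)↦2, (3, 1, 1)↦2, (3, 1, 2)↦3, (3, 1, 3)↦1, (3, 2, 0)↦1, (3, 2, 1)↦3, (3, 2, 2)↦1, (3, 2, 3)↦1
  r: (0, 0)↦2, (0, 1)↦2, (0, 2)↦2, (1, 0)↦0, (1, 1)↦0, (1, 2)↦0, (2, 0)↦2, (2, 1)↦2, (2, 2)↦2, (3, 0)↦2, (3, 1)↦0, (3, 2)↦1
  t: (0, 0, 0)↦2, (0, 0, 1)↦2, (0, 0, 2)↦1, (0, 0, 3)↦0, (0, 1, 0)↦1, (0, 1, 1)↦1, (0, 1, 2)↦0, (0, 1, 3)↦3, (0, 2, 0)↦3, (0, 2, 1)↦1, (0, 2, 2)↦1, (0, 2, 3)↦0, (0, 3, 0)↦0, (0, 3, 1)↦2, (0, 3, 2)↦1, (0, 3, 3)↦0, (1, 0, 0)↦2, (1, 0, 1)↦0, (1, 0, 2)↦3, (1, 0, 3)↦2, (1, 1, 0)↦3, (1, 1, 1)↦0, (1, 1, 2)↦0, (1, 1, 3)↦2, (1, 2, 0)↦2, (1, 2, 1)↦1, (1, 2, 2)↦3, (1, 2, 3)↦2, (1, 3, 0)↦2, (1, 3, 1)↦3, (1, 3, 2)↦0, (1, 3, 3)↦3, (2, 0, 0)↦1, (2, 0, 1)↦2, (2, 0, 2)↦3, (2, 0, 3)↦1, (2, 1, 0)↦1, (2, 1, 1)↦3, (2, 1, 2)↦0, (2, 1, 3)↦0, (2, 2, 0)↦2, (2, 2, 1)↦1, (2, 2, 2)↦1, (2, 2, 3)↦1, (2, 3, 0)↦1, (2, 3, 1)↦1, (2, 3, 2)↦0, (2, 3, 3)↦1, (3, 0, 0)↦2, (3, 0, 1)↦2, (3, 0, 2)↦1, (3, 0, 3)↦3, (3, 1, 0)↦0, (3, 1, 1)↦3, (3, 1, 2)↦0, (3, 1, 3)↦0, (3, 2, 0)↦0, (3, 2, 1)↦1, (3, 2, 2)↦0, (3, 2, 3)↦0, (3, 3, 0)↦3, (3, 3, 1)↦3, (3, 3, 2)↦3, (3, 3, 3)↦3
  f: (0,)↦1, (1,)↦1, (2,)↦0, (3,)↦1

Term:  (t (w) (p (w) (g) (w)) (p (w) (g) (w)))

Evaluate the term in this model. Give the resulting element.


  w = 0
  w = 0
  g = 2
  w = 0
  (p (w) (g) (w)) = p(0, 2, 0) = 0
  w = 0
  g = 2
  w = 0
  (p (w) (g) (w)) = p(0, 2, 0) = 0
  (t (w) (p (w) (g) (w)) (p (w) (g) (w))) = t(0, 0, 0) = 2

value = 2


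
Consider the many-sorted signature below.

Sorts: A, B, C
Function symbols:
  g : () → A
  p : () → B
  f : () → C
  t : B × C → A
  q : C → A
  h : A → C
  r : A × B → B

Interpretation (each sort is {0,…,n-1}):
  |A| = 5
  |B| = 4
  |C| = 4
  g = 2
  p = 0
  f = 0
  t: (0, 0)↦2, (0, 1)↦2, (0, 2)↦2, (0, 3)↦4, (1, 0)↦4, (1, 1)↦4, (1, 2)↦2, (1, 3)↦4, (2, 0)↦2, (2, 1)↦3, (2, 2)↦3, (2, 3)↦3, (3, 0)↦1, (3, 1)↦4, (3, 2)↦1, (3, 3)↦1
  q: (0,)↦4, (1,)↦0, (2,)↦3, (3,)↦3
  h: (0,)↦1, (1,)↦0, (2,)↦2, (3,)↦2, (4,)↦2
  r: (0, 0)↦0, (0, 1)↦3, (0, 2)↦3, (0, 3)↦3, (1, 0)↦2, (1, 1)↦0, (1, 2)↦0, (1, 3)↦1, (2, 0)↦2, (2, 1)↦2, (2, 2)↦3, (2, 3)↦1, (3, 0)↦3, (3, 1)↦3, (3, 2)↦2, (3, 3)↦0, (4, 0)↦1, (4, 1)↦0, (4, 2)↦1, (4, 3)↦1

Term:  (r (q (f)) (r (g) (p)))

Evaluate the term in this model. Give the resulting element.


  f = 0
  (q (f)) = q(0,) = 4
  g = 2
  p = 0
  (r (g) (p)) = r(2, 0) = 2
  (r (q (f)) (r (g) (p))) = r(4, 2) = 1

value = 1


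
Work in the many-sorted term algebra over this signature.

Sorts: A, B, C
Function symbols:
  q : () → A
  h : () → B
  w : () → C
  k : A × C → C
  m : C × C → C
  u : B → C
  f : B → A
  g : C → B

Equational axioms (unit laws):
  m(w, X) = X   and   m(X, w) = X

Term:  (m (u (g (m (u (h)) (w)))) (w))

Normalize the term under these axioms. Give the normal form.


normal form = (u (g (u (h))))

1. (m (u (g (m (u (h)) (w)))) (w))  →  (u (g (m (u (h)) (w))))
2. (u (g (m (u (h)) (w))))  →  (u (g (u (h))))


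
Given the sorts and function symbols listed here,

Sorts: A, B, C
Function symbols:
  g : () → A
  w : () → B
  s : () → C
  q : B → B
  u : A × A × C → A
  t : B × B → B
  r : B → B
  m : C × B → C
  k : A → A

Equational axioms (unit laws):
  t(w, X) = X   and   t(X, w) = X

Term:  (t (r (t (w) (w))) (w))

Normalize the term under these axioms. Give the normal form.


normal form = (r (w))

1. (t (r (t (w) (w))) (w))  →  (r (t (w) (w)))
2. (r (t (w) (w)))  →  (r (w))


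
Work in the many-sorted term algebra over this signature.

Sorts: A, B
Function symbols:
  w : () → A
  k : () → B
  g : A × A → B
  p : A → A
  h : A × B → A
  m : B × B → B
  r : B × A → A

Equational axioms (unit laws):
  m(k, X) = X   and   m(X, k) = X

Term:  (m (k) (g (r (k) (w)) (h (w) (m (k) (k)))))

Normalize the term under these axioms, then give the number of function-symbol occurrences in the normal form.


1. (m (k) (g (r (k) (w)) (h (w) (m (k) (k)))))  →  (g (r (k) (w)) (h (w) (m (k) (k))))
2. (g (r (k) (w)) (h (w) (m (k) (k))))  →  (g (r (k) (w)) (h (w) (k)))
normal form: (g (r (k) (w)) (h (w) (k)))

size = 7


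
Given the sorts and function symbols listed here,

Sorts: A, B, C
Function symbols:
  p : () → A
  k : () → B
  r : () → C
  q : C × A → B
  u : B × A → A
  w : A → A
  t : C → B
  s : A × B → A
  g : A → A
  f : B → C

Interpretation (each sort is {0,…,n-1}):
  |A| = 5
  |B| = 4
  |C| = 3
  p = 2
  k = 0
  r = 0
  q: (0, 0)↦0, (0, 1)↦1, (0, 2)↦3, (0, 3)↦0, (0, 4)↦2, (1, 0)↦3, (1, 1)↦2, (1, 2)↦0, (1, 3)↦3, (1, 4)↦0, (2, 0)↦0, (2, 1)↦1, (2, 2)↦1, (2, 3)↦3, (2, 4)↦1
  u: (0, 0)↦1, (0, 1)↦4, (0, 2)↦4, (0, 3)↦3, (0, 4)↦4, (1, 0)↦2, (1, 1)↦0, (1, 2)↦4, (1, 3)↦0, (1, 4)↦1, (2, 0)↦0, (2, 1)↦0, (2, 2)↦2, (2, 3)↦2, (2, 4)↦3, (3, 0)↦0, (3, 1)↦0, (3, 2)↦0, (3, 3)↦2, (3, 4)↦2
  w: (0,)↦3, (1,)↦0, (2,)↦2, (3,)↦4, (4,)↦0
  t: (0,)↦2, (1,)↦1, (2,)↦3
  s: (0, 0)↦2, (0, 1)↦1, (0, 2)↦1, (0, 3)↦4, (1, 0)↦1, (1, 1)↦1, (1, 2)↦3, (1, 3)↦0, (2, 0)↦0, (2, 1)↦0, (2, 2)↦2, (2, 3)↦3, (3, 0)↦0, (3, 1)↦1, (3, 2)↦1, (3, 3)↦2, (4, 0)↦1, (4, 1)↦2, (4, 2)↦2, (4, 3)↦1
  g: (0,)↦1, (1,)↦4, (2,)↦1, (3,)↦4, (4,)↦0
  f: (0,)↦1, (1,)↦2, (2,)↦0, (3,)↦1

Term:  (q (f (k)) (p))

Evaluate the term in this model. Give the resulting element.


value = 0

  k = 0
  (f (k)) = f(0,) = 1
  p = 2
  (q (f (k)) (p)) = q(1, 2) = 0


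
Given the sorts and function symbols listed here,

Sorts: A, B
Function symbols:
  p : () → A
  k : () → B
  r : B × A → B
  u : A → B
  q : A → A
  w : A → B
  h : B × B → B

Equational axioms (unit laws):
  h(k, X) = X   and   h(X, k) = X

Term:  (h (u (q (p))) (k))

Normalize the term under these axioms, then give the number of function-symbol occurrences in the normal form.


size = 3

1. (h (u (q (p))) (k))  →  (u (q (p)))
normal form: (u (q (p)))


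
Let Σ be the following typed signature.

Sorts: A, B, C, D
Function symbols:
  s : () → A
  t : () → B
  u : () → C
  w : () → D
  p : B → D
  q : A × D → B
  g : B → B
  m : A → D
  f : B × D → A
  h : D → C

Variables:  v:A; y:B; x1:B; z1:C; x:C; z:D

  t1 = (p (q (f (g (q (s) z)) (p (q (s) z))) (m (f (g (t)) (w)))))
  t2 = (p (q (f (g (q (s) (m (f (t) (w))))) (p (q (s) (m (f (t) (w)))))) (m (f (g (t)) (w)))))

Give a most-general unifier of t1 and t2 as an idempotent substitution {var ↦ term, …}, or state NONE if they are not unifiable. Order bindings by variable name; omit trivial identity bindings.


{z ↦ (m (f (t) (w)))}


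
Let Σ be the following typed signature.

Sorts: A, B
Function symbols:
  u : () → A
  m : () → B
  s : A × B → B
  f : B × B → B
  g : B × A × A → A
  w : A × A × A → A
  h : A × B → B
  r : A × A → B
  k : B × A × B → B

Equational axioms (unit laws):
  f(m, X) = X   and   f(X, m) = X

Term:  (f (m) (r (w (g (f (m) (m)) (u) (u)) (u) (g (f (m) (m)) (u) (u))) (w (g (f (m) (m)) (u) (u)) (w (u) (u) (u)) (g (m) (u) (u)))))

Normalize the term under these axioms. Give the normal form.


normal form = (r (w (g (m) (u) (u)) (u) (g (m) (u) (u))) (w (g (m) (u) (u)) (w (u) (u) (u)) (g (m) (u) (u))))

1. (f (m) (r (w (g (f (m) (m)) (u) (u)) (u) (g (f (m) (m)) (u) (u))) (w (g (f (m) (m)) (u) (u)) (w (u) (u) (u)) (g (m) (u) (u)))))  →  (r (w (g (f (m) (m)) (u) (u)) (u) (g (f (m) (m)) (u) (u))) (w (g (f (m) (m)) (u) (u)) (w (u) (u) (u)) (g (m) (u) (u))))
2. (r (w (g (f (m) (m)) (u) (u)) (u) (g (f (m) (m)) (u) (u))) (w (g (f (m) (m)) (u) (u)) (w (u) (u) (u)) (g (m) (u) (u))))  →  (r (w (g (m) (u) (u)) (u) (g (f (m) (m)) (u) (u))) (w (g (f (m) (m)) (u) (u)) (w (u) (u) (u)) (g (m) (u) (u))))
3. (r (w (g (m) (u) (u)) (u) (g (f (m) (m)) (u) (u))) (w (g (f (m) (m)) (u) (u)) (w (u) (u) (u)) (g (m) (u) (u))))  →  (r (w (g (m) (u) (u)) (u) (g (m) (u) (u))) (w (g (f (m) (m)) (u) (u)) (w (u) (u) (u)) (g (m) (u) (u))))
4. (r (w (g (m) (u) (u)) (u) (g (m) (u) (u))) (w (g (f (m) (m)) (u) (u)) (w (u) (u) (u)) (g (m) (u) (u))))  →  (r (w (g (m) (u) (u)) (u) (g (m) (u) (u))) (w (g (m) (u) (u)) (w (u) (u) (u)) (g (m) (u) (u))))


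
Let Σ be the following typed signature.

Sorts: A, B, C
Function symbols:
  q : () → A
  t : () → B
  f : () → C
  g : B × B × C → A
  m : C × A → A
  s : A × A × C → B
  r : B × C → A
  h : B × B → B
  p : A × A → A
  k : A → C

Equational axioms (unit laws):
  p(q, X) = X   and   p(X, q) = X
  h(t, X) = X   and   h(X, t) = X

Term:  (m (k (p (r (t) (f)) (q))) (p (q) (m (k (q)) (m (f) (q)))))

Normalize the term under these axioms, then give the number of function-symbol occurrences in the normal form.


size = 11

1. (m (k (p (r (t) (f)) (q))) (p (q) (m (k (q)) (m (f) (q)))))  →  (m (k (r (t) (f))) (p (q) (m (k (q)) (m (f) (q)))))
2. (m (k (r (t) (f))) (p (q) (m (k (q)) (m (f) (q)))))  →  (m (k (r (t) (f))) (m (k (q)) (m (f) (q))))
normal form: (m (k (r (t) (f))) (m (k (q)) (m (f) (q))))


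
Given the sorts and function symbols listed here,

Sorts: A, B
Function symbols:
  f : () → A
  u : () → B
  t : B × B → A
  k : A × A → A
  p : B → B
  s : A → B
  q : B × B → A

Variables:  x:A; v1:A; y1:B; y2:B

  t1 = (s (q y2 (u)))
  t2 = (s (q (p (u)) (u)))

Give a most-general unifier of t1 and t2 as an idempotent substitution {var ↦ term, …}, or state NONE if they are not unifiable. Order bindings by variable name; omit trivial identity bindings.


{y2 ↦ (p (u))}


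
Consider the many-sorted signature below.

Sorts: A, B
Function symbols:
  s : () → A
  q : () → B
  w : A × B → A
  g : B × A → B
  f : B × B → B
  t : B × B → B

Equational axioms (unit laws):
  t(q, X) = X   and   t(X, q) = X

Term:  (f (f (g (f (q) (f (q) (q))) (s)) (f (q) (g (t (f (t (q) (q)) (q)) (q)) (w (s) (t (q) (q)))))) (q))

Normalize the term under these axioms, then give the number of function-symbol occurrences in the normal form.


size = 19

1. (f (f (g (f (q) (f (q) (q))) (s)) (f (q) (g (t (f (t (q) (q)) (q)) (q)) (w (s) (t (q) (q)))))) (q))  →  (f (f (g (f (q) (f (q) (q))) (s)) (f (q) (g (f (t (q) (q)) (q)) (w (s) (t (q) (q)))))) (q))
2. (f (f (g (f (q) (f (q) (q))) (s)) (f (q) (g (f (t (q) (q)) (q)) (w (s) (t (q) (q)))))) (q))  →  (f (f (g (f (q) (f (q) (q))) (s)) (f (q) (g (f (q) (q)) (w (s) (t (q) (q)))))) (q))
3. (f (f (g (f (q) (f (q) (q))) (s)) (f (q) (g (f (q) (q)) (w (s) (t (q) (q)))))) (q))  →  (f (f (g (f (q) (f (q) (q))) (s)) (f (q) (g (f (q) (q)) (w (s) (q))))) (q))
normal form: (f (f (g (f (q) (f (q) (q))) (s)) (f (q) (g (f (q) (q)) (w (s) (q))))) (q))


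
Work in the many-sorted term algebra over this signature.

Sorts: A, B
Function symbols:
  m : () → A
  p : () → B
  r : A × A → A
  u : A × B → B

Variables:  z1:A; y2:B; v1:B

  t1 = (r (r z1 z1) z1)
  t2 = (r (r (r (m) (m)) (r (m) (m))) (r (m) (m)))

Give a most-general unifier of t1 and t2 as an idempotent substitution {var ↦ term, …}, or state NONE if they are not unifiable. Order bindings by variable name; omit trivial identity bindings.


{z1 ↦ (r (m) (m))}


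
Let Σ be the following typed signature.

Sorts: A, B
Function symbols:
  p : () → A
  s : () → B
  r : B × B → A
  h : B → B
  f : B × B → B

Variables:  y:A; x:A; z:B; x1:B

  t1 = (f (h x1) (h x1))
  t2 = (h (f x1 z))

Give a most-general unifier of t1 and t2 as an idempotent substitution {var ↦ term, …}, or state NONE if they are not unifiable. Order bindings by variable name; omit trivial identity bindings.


head clash or occurs-check failure — not unifiable

NONE (not unifiable)


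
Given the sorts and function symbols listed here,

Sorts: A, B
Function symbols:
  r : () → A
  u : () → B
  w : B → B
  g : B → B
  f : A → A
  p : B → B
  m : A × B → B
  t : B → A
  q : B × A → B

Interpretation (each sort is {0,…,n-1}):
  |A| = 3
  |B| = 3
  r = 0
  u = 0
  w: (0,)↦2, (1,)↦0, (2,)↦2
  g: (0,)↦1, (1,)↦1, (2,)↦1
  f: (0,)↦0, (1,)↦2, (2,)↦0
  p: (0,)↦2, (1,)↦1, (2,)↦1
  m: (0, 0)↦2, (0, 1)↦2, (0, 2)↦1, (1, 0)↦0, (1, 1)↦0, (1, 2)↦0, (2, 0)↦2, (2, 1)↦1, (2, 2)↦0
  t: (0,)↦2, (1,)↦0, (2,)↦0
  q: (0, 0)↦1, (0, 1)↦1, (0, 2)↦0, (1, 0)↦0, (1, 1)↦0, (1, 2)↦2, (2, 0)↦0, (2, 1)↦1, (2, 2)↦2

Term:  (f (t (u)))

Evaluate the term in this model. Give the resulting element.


  u = 0
  (t (u)) = t(0,) = 2
  (f (t (u))) = f(2,) = 0

value = 0


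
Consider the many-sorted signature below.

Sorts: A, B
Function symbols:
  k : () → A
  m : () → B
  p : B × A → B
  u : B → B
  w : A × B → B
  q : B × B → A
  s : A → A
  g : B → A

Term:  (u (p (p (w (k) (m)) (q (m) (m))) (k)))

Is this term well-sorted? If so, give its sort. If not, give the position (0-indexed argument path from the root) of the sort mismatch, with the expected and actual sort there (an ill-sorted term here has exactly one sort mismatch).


well-sorted; sort = B

        (k) : A
        (m) : B
      (w (k) (m)) : B
        (m) : B
        (m) : B
      (q (m) (m)) : A
    (p (w (k) (m)) (q (m) (m))) : B
    (k) : A
  (p (p (w (k) (m)) (q (m) (m))) (k)) : B
(u (p (p (w (k) (m)) (q (m) (m))) (k))) : B


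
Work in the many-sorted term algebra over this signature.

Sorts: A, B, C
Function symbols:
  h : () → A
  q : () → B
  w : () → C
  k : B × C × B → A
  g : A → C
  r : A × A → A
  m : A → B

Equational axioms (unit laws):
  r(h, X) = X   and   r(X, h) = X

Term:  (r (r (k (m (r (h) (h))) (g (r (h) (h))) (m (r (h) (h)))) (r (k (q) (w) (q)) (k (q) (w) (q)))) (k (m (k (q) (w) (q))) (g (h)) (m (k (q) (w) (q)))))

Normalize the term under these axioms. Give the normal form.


normal form = (r (r (k (m (h)) (g (h)) (m (h))) (r (k (q) (w) (q)) (k (q) (w) (q)))) (k (m (k (q) (w) (q))) (g (h)) (m (k (q) (w) (q)))))

1. (r (r (k (m (r (h) (h))) (g (r (h) (h))) (m (r (h) (h)))) (r (k (q) (w) (q)) (k (q) (w) (q)))) (k (m (k (q) (w) (q))) (g (h)) (m (k (q) (w) (q)))))  →  (r (r (k (m (h)) (g (r (h) (h))) (m (r (h) (h)))) (r (k (q) (w) (q)) (k (q) (w) (q)))) (k (m (k (q) (w) (q))) (g (h)) (m (k (q) (w) (q)))))
2. (r (r (k (m (h)) (g (r (h) (h))) (m (r (h) (h)))) (r (k (q) (w) (q)) (k (q) (w) (q)))) (k (m (k (q) (w) (q))) (g (h)) (m (k (q) (w) (q)))))  →  (r (r (k (m (h)) (g (h)) (m (r (h) (h)))) (r (k (q) (w) (q)) (k (q) (w) (q)))) (k (m (k (q) (w) (q))) (g (h)) (m (k (q) (w) (q)))))
3. (r (r (k (m (h)) (g (h)) (m (r (h) (h)))) (r (k (q) (w) (q)) (k (q) (w) (q)))) (k (m (k (q) (w) (q))) (g (h)) (m (k (q) (w) (q)))))  →  (r (r (k (m (h)) (g (h)) (m (h))) (r (k (q) (w) (q)) (k (q) (w) (q)))) (k (m (k (q) (w) (q))) (g (h)) (m (k (q) (w) (q)))))


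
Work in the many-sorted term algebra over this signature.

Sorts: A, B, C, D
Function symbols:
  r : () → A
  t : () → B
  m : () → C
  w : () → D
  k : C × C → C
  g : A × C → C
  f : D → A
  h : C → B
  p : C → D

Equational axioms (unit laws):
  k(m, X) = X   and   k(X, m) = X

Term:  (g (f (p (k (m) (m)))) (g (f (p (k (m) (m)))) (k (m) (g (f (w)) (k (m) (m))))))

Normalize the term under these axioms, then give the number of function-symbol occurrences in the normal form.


1. (g (f (p (k (m) (m)))) (g (f (p (k (m) (m)))) (k (m) (g (f (w)) (k (m) (m))))))  →  (g (f (p (m))) (g (f (p (k (m) (m)))) (k (m) (g (f (w)) (k (m) (m))))))
2. (g (f (p (m))) (g (f (p (k (m) (m)))) (k (m) (g (f (w)) (k (m) (m))))))  →  (g (f (p (m))) (g (f (p (m))) (k (m) (g (f (w)) (k (m) (m))))))
3. (g (f (p (m))) (g (f (p (m))) (k (m) (g (f (w)) (k (m) (m))))))  →  (g (f (p (m))) (g (f (p (m))) (g (f (w)) (k (m) (m)))))
4. (g (f (p (m))) (g (f (p (m))) (g (f (w)) (k (m) (m)))))  →  (g (f (p (m))) (g (f (p (m))) (g (f (w)) (m))))
normal form: (g (f (p (m))) (g (f (p (m))) (g (f (w)) (m))))

size = 12


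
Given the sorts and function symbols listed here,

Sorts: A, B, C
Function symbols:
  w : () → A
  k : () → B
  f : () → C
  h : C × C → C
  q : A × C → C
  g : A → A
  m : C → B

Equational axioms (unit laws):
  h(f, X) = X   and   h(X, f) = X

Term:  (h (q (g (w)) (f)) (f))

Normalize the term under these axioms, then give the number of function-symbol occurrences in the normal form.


1. (h (q (g (w)) (f)) (f))  →  (q (g (w)) (f))
normal form: (q (g (w)) (f))

size = 4


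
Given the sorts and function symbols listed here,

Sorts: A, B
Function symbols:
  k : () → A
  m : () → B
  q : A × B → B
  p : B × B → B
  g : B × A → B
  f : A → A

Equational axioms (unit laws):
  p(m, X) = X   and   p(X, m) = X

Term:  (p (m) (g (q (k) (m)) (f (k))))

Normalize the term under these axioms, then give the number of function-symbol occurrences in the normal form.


size = 6

1. (p (m) (g (q (k) (m)) (f (k))))  →  (g (q (k) (m)) (f (k)))
normal form: (g (q (k) (m)) (f (k)))


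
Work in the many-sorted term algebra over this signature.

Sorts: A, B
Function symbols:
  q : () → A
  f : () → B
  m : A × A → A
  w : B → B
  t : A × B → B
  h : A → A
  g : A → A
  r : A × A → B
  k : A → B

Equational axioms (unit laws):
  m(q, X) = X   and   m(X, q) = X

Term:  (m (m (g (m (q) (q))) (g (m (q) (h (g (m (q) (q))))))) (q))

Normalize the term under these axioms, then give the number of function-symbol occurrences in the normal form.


1. (m (m (g (m (q) (q))) (g (m (q) (h (g (m (q) (q))))))) (q))  →  (m (g (m (q) (q))) (g (m (q) (h (g (m (q) (q)))))))
2. (m (g (m (q) (q))) (g (m (q) (h (g (m (q) (q)))))))  →  (m (g (q)) (g (m (q) (h (g (m (q) (q)))))))
3. (m (g (q)) (g (m (q) (h (g (m (q) (q)))))))  →  (m (g (q)) (g (h (g (m (q) (q))))))
4. (m (g (q)) (g (h (g (m (q) (q))))))  →  (m (g (q)) (g (h (g (q)))))
normal form: (m (g (q)) (g (h (g (q)))))

size = 7


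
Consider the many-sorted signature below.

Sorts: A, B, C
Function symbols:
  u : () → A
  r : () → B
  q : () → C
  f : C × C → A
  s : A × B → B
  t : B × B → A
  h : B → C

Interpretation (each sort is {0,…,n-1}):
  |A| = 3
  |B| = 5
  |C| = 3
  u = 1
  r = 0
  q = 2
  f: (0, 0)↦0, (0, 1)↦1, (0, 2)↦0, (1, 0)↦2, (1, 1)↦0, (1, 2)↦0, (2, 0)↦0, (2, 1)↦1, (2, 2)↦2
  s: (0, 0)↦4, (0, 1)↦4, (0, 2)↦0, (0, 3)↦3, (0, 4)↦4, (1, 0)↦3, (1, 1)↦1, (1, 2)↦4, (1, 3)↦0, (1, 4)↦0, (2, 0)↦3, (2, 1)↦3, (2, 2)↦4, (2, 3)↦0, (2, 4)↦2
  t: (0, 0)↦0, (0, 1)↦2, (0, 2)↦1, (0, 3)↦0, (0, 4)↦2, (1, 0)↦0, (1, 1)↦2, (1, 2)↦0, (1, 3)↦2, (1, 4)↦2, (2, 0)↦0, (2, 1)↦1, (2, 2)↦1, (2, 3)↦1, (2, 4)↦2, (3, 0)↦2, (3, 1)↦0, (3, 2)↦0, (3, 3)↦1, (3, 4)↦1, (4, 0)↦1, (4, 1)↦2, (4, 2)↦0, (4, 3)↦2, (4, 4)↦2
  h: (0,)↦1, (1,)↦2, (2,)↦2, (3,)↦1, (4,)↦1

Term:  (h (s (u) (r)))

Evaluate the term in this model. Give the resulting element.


  u = 1
  r = 0
  (s (u) (r)) = s(1, 0) = 3
  (h (s (u) (r))) = h(3,) = 1

value = 1


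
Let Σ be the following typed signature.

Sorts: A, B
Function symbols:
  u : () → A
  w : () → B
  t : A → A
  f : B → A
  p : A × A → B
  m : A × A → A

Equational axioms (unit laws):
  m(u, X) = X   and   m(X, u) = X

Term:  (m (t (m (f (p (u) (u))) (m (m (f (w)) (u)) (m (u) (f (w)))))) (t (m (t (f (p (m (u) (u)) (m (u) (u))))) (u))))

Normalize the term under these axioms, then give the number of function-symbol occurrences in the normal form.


size = 18

1. (m (t (m (f (p (u) (u))) (m (m (f (w)) (u)) (m (u) (f (w)))))) (t (m (t (f (p (m (u) (u)) (m (u) (u))))) (u))))  →  (m (t (m (f (p (u) (u))) (m (f (w)) (m (u) (f (w)))))) (t (m (t (f (p (m (u) (u)) (m (u) (u))))) (u))))
2. (m (t (m (f (p (u) (u))) (m (f (w)) (m (u) (f (w)))))) (t (m (t (f (p (m (u) (u)) (m (u) (u))))) (u))))  →  (m (t (m (f (p (u) (u))) (m (f (w)) (f (w))))) (t (m (t (f (p (m (u) (u)) (m (u) (u))))) (u))))
3. (m (t (m (f (p (u) (u))) (m (f (w)) (f (w))))) (t (m (t (f (p (m (u) (u)) (m (u) (u))))) (u))))  →  (m (t (m (f (p (u) (u))) (m (f (w)) (f (w))))) (t (t (f (p (m (u) (u)) (m (u) (u)))))))
4. (m (t (m (f (p (u) (u))) (m (f (w)) (f (w))))) (t (t (f (p (m (u) (u)) (m (u) (u)))))))  →  (m (t (m (f (p (u) (u))) (m (f (w)) (f (w))))) (t (t (f (p (u) (m (u) (u)))))))
5. (m (t (m (f (p (u) (u))) (m (f (w)) (f (w))))) (t (t (f (p (u) (m (u) (u)))))))  →  (m (t (m (f (p (u) (u))) (m (f (w)) (f (w))))) (t (t (f (p (u) (u))))))
normal form: (m (t (m (f (p (u) (u))) (m (f (w)) (f (w))))) (t (t (f (p (u) (u))))))


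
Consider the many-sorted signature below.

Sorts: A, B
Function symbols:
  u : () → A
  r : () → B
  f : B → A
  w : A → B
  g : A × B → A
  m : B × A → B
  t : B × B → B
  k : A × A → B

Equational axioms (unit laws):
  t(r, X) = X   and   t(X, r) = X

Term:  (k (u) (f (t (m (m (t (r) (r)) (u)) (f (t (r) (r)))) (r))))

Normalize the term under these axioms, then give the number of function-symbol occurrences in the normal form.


size = 9

1. (k (u) (f (t (m (m (t (r) (r)) (u)) (f (t (r) (r)))) (r))))  →  (k (u) (f (m (m (t (r) (r)) (u)) (f (t (r) (r))))))
2. (k (u) (f (m (m (t (r) (r)) (u)) (f (t (r) (r))))))  →  (k (u) (f (m (m (r) (u)) (f (t (r) (r))))))
3. (k (u) (f (m (m (r) (u)) (f (t (r) (r))))))  →  (k (u) (f (m (m (r) (u)) (f (r)))))
normal form: (k (u) (f (m (m (r) (u)) (f (r)))))


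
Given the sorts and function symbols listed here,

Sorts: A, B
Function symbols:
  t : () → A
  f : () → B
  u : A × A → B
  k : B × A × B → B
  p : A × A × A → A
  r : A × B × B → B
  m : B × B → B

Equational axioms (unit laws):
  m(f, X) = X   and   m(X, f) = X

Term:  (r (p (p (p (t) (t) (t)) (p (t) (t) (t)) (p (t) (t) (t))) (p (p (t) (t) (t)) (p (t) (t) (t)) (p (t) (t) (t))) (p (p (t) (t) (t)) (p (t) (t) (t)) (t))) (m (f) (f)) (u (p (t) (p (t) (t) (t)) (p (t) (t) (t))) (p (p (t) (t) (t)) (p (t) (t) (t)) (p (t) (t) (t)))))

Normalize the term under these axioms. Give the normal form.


normal form = (r (p (p (p (t) (t) (t)) (p (t) (t) (t)) (p (t) (t) (t))) (p (p (t) (t) (t)) (p (t) (t) (t)) (p (t) (t) (t))) (p (p (t) (t) (t)) (p (t) (t) (t)) (t))) (f) (u (p (t) (p (t) (t) (t)) (p (t) (t) (t))) (p (p (t) (t) (t)) (p (t) (t) (t)) (p (t) (t) (t)))))

1. (r (p (p (p (t) (t) (t)) (p (t) (t) (t)) (p (t) (t) (t))) (p (p (t) (t) (t)) (p (t) (t) (t)) (p (t) (t) (t))) (p (p (t) (t) (t)) (p (t) (t) (t)) (t))) (m (f) (f)) (u (p (t) (p (t) (t) (t)) (p (t) (t) (t))) (p (p (t) (t) (t)) (p (t) (t) (t)) (p (t) (t) (t)))))  →  (r (p (p (p (t) (t) (t)) (p (t) (t) (t)) (p (t) (t) (t))) (p (p (t) (t) (t)) (p (t) (t) (t)) (p (t) (t) (t))) (p (p (t) (t) (t)) (p (t) (t) (t)) (t))) (f) (u (p (t) (p (t) (t) (t)) (p (t) (t) (t))) (p (p (t) (t) (t)) (p (t) (t) (t)) (p (t) (t) (t)))))


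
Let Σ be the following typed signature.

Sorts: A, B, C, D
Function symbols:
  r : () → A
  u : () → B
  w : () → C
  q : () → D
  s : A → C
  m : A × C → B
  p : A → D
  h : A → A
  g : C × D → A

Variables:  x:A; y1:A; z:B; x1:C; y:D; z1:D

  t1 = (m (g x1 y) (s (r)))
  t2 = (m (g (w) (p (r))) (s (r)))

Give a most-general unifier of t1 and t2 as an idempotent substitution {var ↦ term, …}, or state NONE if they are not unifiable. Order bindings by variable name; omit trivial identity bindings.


{x1 ↦ (w), y ↦ (p (r))}


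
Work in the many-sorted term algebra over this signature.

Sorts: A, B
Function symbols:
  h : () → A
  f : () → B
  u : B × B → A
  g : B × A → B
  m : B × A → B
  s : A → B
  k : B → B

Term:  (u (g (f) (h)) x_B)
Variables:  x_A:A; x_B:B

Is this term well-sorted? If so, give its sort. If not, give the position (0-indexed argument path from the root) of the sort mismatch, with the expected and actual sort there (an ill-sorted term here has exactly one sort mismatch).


well-sorted; sort = A

    (f) : B
    (h) : A
  (g (f) (h)) : B
  x_B : B
(u (g (f) (h)) x_B) : A


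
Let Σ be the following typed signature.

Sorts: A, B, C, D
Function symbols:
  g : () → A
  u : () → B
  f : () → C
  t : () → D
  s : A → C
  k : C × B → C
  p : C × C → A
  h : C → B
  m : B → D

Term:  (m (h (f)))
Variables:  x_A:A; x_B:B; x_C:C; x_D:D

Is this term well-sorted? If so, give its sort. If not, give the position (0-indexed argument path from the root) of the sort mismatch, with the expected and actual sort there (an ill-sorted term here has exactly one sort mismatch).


well-sorted; sort = D

    (f) : C
  (h (f)) : B
(m (h (f))) : D


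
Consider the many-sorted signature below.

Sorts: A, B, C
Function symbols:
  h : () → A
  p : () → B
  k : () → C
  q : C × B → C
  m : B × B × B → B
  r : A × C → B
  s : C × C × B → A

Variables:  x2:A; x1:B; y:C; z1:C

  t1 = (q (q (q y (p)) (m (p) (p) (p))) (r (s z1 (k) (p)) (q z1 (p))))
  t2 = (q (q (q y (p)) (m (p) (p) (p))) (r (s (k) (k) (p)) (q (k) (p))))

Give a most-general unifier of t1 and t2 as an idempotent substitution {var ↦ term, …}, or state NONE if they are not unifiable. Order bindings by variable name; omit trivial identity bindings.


{z1 ↦ (k)}


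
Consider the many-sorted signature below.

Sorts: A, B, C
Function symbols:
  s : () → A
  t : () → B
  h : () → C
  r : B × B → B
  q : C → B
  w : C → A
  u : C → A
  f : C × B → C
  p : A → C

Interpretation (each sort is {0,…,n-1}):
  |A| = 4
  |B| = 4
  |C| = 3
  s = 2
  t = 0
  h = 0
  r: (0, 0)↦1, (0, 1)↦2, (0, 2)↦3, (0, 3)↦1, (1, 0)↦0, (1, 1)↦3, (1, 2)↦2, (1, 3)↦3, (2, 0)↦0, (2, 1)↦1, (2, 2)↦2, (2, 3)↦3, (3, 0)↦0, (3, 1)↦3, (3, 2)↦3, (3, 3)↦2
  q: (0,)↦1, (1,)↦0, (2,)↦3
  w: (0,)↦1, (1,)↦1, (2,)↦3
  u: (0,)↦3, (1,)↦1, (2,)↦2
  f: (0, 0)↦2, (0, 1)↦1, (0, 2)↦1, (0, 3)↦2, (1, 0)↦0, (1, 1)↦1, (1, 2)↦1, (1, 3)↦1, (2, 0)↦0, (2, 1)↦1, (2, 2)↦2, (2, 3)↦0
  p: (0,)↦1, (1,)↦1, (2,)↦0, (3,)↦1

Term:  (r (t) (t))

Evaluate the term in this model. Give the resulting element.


value = 1

  t = 0
  t = 0
  (r (t) (t)) = r(0, 0) = 1


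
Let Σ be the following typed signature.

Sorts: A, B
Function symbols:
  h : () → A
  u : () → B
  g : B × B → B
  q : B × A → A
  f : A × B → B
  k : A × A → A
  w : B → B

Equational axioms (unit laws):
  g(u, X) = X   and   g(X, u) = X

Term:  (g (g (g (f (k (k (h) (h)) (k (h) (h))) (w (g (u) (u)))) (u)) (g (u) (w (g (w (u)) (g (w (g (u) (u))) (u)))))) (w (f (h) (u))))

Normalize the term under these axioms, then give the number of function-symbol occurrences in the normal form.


1. (g (g (g (f (k (k (h) (h)) (k (h) (h))) (w (g (u) (u)))) (u)) (g (u) (w (g (w (u)) (g (w (g (u) (u))) (u)))))) (w (f (h) (u))))  →  (g (g (f (k (k (h) (h)) (k (h) (h))) (w (g (u) (u)))) (g (u) (w (g (w (u)) (g (w (g (u) (u))) (u)))))) (w (f (h) (u))))
2. (g (g (f (k (k (h) (h)) (k (h) (h))) (w (g (u) (u)))) (g (u) (w (g (w (u)) (g (w (g (u) (u))) (u)))))) (w (f (h) (u))))  →  (g (g (f (k (k (h) (h)) (k (h) (h))) (w (u))) (g (u) (w (g (w (u)) (g (w (g (u) (u))) (u)))))) (w (f (h) (u))))
3. (g (g (f (k (k (h) (h)) (k (h) (h))) (w (u))) (g (u) (w (g (w (u)) (g (w (g (u) (u))) (u)))))) (w (f (h) (u))))  →  (g (g (f (k (k (h) (h)) (k (h) (h))) (w (u))) (w (g (w (u)) (g (w (g (u) (u))) (u))))) (w (f (h) (u))))
4. (g (g (f (k (k (h) (h)) (k (h) (h))) (w (u))) (w (g (w (u)) (g (w (g (u) (u))) (u))))) (w (f (h) (u))))  →  (g (g (f (k (k (h) (h)) (k (h) (h))) (w (u))) (w (g (w (u)) (w (g (u) (u)))))) (w (f (h) (u))))
5. (g (g (f (k (k (h) (h)) (k (h) (h))) (w (u))) (w (g (w (u)) (w (g (u) (u)))))) (w (f (h) (u))))  →  (g (g (f (k (k (h) (h)) (k (h) (h))) (w (u))) (w (g (w (u)) (w (u))))) (w (f (h) (u))))
normal form: (g (g (f (k (k (h) (h)) (k (h) (h))) (w (u))) (w (g (w (u)) (w (u))))) (w (f (h) (u))))

size = 22


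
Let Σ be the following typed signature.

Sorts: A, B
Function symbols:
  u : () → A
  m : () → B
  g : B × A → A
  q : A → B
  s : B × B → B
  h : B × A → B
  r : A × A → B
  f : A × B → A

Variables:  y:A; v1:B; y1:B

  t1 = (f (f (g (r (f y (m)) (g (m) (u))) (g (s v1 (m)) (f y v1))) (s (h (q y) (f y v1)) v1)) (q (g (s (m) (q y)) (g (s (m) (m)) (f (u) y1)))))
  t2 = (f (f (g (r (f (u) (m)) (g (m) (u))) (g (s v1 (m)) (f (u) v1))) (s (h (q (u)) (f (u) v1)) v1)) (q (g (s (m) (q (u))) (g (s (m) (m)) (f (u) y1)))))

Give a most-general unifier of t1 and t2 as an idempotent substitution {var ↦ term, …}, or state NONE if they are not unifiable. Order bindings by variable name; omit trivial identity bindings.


{y ↦ (u)}


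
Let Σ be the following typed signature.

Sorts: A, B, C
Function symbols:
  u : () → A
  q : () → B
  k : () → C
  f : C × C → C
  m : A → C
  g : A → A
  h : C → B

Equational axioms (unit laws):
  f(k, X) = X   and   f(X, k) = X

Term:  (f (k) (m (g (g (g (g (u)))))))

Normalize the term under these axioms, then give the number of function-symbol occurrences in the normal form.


size = 6

1. (f (k) (m (g (g (g (g (u)))))))  →  (m (g (g (g (g (u))))))
normal form: (m (g (g (g (g (u))))))


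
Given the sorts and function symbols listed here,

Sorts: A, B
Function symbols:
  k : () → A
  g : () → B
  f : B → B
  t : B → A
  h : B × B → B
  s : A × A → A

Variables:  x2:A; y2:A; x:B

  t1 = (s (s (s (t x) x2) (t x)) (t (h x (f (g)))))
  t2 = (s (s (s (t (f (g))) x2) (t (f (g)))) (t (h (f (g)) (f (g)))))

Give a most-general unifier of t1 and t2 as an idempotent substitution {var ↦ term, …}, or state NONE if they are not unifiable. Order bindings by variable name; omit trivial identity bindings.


{x ↦ (f (g))}


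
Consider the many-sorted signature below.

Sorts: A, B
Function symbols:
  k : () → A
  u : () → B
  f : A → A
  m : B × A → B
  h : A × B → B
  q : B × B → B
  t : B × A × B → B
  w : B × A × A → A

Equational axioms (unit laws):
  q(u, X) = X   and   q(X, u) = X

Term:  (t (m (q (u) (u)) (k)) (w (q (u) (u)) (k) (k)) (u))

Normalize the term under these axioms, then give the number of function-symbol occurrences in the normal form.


1. (t (m (q (u) (u)) (k)) (w (q (u) (u)) (k) (k)) (u))  →  (t (m (u) (k)) (w (q (u) (u)) (k) (k)) (u))
2. (t (m (u) (k)) (w (q (u) (u)) (k) (k)) (u))  →  (t (m (u) (k)) (w (u) (k) (k)) (u))
normal form: (t (m (u) (k)) (w (u) (k) (k)) (u))

size = 9
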